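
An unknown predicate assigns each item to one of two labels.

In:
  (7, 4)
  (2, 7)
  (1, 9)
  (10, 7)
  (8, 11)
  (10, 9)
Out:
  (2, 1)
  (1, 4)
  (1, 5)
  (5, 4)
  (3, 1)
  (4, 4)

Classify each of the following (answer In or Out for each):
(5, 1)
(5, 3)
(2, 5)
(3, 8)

The classifier is using: max ≥ 7.
(5, 1): Out (max 5). (5, 3): Out (max 5). (2, 5): Out (max 5). (3, 8): In (max 8).

Out, Out, Out, In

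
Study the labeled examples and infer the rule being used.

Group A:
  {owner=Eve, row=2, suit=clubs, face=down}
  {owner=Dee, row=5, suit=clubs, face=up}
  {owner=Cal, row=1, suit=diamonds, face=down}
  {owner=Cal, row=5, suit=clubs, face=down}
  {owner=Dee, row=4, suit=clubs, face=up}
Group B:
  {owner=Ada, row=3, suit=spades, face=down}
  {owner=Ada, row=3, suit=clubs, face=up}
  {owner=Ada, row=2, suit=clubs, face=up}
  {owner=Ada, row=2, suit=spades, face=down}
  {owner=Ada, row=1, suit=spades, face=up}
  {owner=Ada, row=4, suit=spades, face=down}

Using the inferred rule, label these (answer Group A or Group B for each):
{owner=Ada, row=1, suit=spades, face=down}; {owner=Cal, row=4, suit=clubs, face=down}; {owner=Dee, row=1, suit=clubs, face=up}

Group B, Group A, Group A

The pattern is that an item is 'Group A' exactly when: owner is not Ada.
Group B: {owner=Ada, row=1, suit=spades, face=down}, since owner is Ada. Group A: {owner=Cal, row=4, suit=clubs, face=down}, since owner is Cal. Group A: {owner=Dee, row=1, suit=clubs, face=up}, since owner is Dee.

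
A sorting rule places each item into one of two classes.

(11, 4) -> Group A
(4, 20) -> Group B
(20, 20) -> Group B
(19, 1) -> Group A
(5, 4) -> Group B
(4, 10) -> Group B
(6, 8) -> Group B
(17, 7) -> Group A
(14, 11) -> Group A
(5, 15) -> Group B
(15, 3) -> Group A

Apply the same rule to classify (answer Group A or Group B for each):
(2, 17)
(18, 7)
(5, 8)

The pattern is that an item is 'Group A' exactly when: first > second AND sum ≥ 14.
(2, 17): 2 < 17, 2+17 = 19 — lacks this property, so Group B.
(18, 7): 18 > 7, 18+7 = 25 — satisfies this, so Group A.
(5, 8): 5 < 8, 5+8 = 13 — lacks this property, so Group B.

Group B, Group A, Group B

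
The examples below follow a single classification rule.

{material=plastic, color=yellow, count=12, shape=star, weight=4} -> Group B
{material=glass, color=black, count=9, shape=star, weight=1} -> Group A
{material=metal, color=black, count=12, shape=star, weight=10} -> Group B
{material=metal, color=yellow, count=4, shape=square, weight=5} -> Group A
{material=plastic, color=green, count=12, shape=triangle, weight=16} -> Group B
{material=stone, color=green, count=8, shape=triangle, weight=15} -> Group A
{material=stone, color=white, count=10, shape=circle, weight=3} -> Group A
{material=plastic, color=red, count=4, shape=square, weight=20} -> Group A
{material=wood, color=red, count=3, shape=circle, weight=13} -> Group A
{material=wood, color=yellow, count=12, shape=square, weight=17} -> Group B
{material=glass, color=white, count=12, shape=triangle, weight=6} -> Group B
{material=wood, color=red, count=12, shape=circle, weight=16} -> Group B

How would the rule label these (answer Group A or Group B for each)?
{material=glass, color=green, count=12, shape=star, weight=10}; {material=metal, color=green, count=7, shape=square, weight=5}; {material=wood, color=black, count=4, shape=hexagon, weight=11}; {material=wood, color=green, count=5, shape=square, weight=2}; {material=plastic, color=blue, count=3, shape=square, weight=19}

Group B, Group A, Group A, Group A, Group A

A rule that fits every label: count ≤ 10 — true of each 'Group A' example, false of each 'Group B' one.
{material=glass, color=green, count=12, shape=star, weight=10} → count = 12 → Group B. {material=metal, color=green, count=7, shape=square, weight=5} → count = 7 → Group A. {material=wood, color=black, count=4, shape=hexagon, weight=11} → count = 4 → Group A. {material=wood, color=green, count=5, shape=square, weight=2} → count = 5 → Group A. {material=plastic, color=blue, count=3, shape=square, weight=19} → count = 3 → Group A.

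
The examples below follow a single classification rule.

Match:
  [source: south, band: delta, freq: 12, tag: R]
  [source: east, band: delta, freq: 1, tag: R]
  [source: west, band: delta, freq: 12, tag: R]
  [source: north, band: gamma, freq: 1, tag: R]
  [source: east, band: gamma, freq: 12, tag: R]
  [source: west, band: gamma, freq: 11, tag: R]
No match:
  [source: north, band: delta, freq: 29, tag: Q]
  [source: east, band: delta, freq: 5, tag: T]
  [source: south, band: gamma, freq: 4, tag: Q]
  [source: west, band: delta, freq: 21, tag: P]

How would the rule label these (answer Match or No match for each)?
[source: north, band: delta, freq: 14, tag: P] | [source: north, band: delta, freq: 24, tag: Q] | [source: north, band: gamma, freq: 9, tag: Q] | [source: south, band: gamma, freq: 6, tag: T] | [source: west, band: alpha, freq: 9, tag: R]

No match, No match, No match, No match, Match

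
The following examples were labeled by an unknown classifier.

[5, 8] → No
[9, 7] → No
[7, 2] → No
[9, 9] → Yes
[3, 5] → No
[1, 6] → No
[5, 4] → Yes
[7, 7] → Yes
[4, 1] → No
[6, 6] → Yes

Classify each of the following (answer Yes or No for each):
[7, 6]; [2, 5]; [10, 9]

The simplest hypothesis consistent with all the labels is: |first − second| ≤ 1.
[7, 6] → |7−6| = 1 → Yes. [2, 5] → |2−5| = 3 → No. [10, 9] → |10−9| = 1 → Yes.

Yes, No, Yes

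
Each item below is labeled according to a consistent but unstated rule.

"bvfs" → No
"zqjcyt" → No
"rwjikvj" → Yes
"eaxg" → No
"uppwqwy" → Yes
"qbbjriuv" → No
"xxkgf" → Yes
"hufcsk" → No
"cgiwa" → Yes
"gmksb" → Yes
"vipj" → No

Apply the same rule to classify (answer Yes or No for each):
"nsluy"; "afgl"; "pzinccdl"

All 'Yes' examples share one property — odd length — and every 'No' example lacks it.

Yes, No, No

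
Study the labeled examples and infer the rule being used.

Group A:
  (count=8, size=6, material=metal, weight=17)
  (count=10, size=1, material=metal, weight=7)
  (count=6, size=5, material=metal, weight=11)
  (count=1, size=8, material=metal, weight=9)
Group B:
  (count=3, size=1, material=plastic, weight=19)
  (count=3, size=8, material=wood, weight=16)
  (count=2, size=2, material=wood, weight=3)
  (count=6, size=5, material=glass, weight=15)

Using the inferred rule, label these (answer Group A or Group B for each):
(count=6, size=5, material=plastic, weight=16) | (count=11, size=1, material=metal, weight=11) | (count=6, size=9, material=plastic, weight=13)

Group B, Group A, Group B

A rule that fits every label: material is metal — true of each 'Group A' example, false of each 'Group B' one.
(count=6, size=5, material=plastic, weight=16) → material is plastic → Group B.
(count=11, size=1, material=metal, weight=11) → material is metal → Group A.
(count=6, size=9, material=plastic, weight=13) → material is plastic → Group B.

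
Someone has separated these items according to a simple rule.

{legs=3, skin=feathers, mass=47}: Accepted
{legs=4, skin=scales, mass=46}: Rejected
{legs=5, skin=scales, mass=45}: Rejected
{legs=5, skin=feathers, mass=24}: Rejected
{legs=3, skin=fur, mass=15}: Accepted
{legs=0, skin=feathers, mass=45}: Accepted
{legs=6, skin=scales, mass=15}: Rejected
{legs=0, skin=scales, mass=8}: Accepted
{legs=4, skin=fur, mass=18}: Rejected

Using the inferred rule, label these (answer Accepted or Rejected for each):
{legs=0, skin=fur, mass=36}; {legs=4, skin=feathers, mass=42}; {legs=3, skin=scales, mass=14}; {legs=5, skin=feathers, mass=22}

The simplest hypothesis consistent with all the labels is: legs ≤ 3.
{legs=0, skin=fur, mass=36} — legs = 0, hence Accepted.
{legs=4, skin=feathers, mass=42} — legs = 4, hence Rejected.
{legs=3, skin=scales, mass=14} — legs = 3, hence Accepted.
{legs=5, skin=feathers, mass=22} — legs = 5, hence Rejected.

Accepted, Rejected, Accepted, Rejected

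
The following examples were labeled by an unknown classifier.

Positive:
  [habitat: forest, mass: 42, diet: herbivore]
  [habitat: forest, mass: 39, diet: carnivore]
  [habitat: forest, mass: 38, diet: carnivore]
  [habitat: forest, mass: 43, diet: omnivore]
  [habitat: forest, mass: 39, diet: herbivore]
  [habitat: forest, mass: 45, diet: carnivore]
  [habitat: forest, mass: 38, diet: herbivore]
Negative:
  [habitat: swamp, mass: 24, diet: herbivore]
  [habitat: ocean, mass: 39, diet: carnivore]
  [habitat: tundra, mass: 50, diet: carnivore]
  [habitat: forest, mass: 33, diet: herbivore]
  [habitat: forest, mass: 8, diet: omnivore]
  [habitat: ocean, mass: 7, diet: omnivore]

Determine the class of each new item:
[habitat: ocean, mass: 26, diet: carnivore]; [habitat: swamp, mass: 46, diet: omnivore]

The simplest hypothesis consistent with all the labels is: habitat is forest AND mass ≥ 38.
[habitat: ocean, mass: 26, diet: carnivore] — habitat is ocean, mass = 26, hence Negative. [habitat: swamp, mass: 46, diet: omnivore] — habitat is swamp, mass = 46, hence Negative.

Negative, Negative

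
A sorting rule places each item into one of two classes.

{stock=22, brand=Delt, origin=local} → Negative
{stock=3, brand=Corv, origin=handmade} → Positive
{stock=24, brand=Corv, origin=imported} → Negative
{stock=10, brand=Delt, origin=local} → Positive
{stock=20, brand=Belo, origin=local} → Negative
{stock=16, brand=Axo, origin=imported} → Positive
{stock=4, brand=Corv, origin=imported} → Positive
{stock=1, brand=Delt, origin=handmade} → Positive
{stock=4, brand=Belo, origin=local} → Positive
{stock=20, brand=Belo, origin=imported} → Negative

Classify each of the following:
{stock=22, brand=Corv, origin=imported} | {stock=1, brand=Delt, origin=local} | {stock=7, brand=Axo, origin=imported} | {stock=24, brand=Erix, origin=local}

The rule appears to be: stock ≤ 16.
{stock=22, brand=Corv, origin=imported}: stock = 22 — doesn't qualify, so Negative.
{stock=1, brand=Delt, origin=local}: stock = 1 — fits, so Positive.
{stock=7, brand=Axo, origin=imported}: stock = 7 — fits, so Positive.
{stock=24, brand=Erix, origin=local}: stock = 24 — doesn't qualify, so Negative.

Negative, Positive, Positive, Negative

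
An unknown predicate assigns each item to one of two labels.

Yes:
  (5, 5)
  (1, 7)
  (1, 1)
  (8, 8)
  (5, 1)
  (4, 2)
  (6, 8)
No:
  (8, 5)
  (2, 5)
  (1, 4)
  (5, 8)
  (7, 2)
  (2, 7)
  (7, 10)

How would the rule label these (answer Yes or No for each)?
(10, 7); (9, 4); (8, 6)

The distinguishing property — sum is even — holds for all the 'Yes' cases and none of the 'No' cases.
(10, 7): 10+7 = 17, doesn't match → No. (9, 4): 9+4 = 13, doesn't match → No. (8, 6): 8+6 = 14, passes → Yes.

No, No, Yes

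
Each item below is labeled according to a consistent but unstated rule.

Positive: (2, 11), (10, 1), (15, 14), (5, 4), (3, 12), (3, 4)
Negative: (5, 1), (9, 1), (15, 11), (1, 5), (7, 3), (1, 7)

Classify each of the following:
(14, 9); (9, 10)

Rule: sum is odd. This holds for each 'Positive' example and fails for each 'Negative' one.
(14, 9): 14+9 = 23, satisfies this → Positive.
(9, 10): 9+10 = 19, satisfies this → Positive.

Positive, Positive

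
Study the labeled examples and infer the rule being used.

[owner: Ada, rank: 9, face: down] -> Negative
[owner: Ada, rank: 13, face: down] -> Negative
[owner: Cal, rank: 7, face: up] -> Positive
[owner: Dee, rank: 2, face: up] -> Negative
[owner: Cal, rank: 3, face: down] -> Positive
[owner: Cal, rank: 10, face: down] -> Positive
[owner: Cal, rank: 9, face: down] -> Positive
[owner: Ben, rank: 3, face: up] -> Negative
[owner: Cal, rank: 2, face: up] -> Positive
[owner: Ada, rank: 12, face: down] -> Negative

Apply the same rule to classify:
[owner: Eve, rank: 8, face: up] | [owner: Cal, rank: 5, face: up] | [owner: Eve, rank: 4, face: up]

Negative, Positive, Negative

A rule that fits every label: owner is Cal — true of each 'Positive' example, false of each 'Negative' one.
[owner: Eve, rank: 8, face: up] — owner is Eve, hence Negative.
[owner: Cal, rank: 5, face: up] — owner is Cal, hence Positive.
[owner: Eve, rank: 4, face: up] — owner is Eve, hence Negative.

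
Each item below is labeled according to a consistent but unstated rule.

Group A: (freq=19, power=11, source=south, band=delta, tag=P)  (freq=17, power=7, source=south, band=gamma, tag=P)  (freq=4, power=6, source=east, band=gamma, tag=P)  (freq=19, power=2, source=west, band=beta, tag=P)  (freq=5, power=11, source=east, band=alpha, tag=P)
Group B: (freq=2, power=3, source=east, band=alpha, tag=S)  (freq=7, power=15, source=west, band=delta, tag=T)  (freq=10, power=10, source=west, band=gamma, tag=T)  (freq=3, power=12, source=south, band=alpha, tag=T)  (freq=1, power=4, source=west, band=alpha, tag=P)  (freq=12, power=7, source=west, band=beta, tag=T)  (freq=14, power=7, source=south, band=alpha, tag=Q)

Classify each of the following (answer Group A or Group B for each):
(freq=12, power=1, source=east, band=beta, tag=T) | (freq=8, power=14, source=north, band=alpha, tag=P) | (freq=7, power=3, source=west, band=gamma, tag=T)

The distinguishing property — tag is P AND freq ≥ 2 — holds for all the 'Group A' cases and none of the 'Group B' cases.
(freq=12, power=1, source=east, band=beta, tag=T) — tag is T, freq = 12, hence Group B.
(freq=8, power=14, source=north, band=alpha, tag=P) — tag is P, freq = 8, hence Group A.
(freq=7, power=3, source=west, band=gamma, tag=T) — tag is T, freq = 7, hence Group B.

Group B, Group A, Group B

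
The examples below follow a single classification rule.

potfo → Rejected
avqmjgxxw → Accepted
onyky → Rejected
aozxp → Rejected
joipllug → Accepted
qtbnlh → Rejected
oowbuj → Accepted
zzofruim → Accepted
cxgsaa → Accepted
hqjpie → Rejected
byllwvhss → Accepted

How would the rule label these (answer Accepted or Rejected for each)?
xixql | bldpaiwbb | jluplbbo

Rejected, Accepted, Accepted

A rule that fits every label: has a double letter — true of each 'Accepted' example, false of each 'Rejected' one.
xixql — no doubled letter, hence Rejected. bldpaiwbb — 'bb' doubled, hence Accepted. jluplbbo — 'bb' doubled, hence Accepted.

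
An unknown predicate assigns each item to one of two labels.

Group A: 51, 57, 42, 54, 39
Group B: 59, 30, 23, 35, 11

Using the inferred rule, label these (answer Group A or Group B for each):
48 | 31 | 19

Group A, Group B, Group B

All 'Group A' examples share one property — multiple of 3 AND at least 35 — and every 'Group B' example lacks it.
48: 48 = 3·16, 48 ≥ 35 — has this property, so Group A. 31: 31 = 3·10 + 1, 31 < 35 — lacks this property, so Group B. 19: 19 = 3·6 + 1, 19 < 35 — lacks this property, so Group B.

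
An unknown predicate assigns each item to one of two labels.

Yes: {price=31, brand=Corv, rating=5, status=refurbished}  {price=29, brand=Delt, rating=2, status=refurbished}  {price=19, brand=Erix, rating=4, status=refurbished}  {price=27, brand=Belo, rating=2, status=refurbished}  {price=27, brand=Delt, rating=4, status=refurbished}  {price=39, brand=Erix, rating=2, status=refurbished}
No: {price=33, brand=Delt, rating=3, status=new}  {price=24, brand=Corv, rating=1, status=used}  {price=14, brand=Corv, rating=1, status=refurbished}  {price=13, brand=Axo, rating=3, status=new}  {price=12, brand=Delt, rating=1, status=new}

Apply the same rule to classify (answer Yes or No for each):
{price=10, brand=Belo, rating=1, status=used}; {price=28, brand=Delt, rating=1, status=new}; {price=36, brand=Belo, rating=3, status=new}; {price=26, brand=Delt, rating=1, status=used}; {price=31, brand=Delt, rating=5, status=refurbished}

No, No, No, No, Yes

The pattern is that an item is 'Yes' exactly when: status is refurbished AND price ≥ 19.
{price=10, brand=Belo, rating=1, status=used} → status is used, price = 10 → No. {price=28, brand=Delt, rating=1, status=new} → status is new, price = 28 → No. {price=36, brand=Belo, rating=3, status=new} → status is new, price = 36 → No. {price=26, brand=Delt, rating=1, status=used} → status is used, price = 26 → No. {price=31, brand=Delt, rating=5, status=refurbished} → status is refurbished, price = 31 → Yes.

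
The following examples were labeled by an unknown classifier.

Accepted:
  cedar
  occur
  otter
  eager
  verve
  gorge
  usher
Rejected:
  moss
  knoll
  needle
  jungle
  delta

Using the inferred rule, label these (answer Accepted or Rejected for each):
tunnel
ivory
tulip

Rejected, Accepted, Rejected

The pattern is that an item is 'Accepted' exactly when: contains 'r'.
tunnel: Rejected (no 'r').
ivory: Accepted (has 'r').
tulip: Rejected (no 'r').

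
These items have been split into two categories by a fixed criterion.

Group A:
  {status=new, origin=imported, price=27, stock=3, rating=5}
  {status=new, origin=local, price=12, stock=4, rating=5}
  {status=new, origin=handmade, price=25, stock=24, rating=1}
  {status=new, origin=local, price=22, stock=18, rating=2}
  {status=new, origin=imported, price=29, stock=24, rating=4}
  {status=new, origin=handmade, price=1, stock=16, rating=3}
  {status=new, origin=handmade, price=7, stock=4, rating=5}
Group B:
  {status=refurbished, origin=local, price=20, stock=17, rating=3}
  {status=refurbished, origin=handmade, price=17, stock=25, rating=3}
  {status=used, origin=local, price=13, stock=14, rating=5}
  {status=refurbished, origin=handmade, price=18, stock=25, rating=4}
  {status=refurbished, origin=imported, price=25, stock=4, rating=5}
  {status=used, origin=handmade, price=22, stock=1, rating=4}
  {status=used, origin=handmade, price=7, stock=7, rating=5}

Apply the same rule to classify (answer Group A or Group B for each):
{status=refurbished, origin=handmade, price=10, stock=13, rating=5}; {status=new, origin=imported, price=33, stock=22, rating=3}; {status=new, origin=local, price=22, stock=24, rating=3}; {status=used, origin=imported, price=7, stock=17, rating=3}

Group B, Group A, Group A, Group B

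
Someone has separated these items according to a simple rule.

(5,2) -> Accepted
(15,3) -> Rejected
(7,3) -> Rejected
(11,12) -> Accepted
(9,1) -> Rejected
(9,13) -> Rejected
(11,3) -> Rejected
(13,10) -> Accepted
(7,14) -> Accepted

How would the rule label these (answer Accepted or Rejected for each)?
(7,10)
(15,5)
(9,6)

One predicate separates the groups cleanly: sum is odd.

Accepted, Rejected, Accepted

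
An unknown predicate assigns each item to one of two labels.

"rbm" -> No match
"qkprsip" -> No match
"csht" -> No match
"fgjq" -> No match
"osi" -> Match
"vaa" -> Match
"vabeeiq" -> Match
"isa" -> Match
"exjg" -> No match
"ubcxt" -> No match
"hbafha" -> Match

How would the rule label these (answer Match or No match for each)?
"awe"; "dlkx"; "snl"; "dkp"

Match, No match, No match, No match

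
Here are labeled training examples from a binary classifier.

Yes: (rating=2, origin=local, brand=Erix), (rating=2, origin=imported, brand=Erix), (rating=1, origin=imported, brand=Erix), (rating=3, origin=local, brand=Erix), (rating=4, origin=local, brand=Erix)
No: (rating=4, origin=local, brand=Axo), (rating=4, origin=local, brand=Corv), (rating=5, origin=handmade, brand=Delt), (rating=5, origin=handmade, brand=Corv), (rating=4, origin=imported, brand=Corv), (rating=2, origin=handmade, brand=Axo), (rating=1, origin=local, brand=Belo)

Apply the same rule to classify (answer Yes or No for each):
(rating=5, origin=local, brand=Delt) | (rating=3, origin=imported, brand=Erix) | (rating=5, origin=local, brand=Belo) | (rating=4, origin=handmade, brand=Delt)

No, Yes, No, No

The pattern is that an item is 'Yes' exactly when: brand is Erix.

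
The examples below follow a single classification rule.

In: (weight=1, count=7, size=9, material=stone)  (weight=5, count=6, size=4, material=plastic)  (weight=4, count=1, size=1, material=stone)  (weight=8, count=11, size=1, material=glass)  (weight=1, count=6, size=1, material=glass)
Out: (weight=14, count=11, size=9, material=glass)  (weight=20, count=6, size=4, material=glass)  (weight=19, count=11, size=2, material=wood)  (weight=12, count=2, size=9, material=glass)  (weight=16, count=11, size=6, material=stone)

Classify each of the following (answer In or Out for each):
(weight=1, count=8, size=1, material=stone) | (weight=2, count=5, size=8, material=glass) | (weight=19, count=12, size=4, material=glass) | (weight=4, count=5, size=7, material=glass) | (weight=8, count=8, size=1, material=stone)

In, In, Out, In, In

Every 'In' example satisfies: weight ≤ 8. None of the 'Out' examples do.
In: (weight=1, count=8, size=1, material=stone), since weight = 1.
In: (weight=2, count=5, size=8, material=glass), since weight = 2.
Out: (weight=19, count=12, size=4, material=glass), since weight = 19.
In: (weight=4, count=5, size=7, material=glass), since weight = 4.
In: (weight=8, count=8, size=1, material=stone), since weight = 8.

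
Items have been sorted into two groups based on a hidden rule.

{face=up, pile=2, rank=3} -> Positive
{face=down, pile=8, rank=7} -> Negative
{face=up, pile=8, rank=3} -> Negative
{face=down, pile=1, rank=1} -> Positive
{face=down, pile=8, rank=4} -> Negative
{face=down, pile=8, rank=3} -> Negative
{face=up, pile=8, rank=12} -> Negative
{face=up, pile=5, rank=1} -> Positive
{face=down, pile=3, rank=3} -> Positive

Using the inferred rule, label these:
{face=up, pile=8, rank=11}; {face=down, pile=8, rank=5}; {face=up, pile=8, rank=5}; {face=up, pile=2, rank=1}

Negative, Negative, Negative, Positive

The classifier is using: pile ≤ 5.
Negative: {face=up, pile=8, rank=11}, since pile = 8.
Negative: {face=down, pile=8, rank=5}, since pile = 8.
Negative: {face=up, pile=8, rank=5}, since pile = 8.
Positive: {face=up, pile=2, rank=1}, since pile = 2.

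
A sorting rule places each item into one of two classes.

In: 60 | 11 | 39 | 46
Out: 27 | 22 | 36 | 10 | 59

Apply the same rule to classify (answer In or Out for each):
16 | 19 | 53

The distinguishing property — ≡ 4 (mod 7) — holds for all the 'In' cases and none of the 'Out' cases.
16 — 16 mod 7 = 2, hence Out.
19 — 19 mod 7 = 5, hence Out.
53 — 53 mod 7 = 4, hence In.

Out, Out, In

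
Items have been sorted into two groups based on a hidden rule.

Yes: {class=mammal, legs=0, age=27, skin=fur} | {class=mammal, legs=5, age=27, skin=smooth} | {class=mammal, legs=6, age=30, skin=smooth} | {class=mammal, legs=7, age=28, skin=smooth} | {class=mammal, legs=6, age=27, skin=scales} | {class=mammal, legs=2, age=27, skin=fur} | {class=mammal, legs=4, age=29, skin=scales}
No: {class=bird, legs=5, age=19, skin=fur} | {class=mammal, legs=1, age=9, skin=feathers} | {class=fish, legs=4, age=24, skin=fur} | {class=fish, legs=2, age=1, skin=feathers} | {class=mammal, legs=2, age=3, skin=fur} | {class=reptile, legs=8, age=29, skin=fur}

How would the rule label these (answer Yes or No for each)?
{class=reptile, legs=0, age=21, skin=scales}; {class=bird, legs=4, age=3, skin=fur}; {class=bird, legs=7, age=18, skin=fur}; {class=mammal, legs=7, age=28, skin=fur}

All 'Yes' examples share one property — class is mammal AND age ≥ 19 — and every 'No' example lacks it.
{class=reptile, legs=0, age=21, skin=scales} — class is reptile, age = 21, hence No.
{class=bird, legs=4, age=3, skin=fur} — class is bird, age = 3, hence No.
{class=bird, legs=7, age=18, skin=fur} — class is bird, age = 18, hence No.
{class=mammal, legs=7, age=28, skin=fur} — class is mammal, age = 28, hence Yes.

No, No, No, Yes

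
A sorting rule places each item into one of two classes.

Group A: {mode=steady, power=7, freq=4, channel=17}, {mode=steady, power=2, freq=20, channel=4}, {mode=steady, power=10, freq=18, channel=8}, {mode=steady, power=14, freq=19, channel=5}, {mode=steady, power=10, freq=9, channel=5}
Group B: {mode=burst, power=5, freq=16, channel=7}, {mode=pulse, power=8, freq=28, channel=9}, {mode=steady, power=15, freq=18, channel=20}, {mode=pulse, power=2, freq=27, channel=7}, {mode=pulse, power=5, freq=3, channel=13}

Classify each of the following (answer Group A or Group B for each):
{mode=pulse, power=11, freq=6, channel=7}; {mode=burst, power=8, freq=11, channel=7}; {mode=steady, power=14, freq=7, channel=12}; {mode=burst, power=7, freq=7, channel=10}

Group B, Group B, Group A, Group B

'Group A' ⟺ mode is steady AND power ≤ 14.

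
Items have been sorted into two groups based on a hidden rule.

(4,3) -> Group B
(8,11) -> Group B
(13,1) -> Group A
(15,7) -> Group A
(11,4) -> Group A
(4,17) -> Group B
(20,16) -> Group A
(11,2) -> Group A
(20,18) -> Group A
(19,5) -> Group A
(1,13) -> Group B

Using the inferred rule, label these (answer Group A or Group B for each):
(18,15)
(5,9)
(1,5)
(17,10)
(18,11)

One predicate separates the groups cleanly: first ≥ 11.

Group A, Group B, Group B, Group A, Group A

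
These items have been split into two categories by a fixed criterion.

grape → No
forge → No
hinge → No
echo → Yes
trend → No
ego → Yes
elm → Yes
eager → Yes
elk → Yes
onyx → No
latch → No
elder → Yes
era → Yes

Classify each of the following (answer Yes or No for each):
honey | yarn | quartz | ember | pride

No, No, No, Yes, No

The pattern is that an item is 'Yes' exactly when: starts with 'e'.
honey: starts with 'h' — fails the rule, so No.
yarn: starts with 'y' — fails the rule, so No.
quartz: starts with 'q' — fails the rule, so No.
ember: starts with 'e' — passes, so Yes.
pride: starts with 'p' — fails the rule, so No.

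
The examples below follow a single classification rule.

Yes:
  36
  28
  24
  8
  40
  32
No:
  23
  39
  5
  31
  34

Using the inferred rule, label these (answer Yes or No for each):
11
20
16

No, Yes, Yes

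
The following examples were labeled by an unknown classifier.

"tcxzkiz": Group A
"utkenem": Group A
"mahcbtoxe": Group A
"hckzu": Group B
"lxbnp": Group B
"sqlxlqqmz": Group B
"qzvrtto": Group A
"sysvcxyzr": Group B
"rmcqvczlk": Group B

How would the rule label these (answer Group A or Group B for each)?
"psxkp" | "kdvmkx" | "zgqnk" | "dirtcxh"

Comparing the two groups points to one rule — contains 't'.
Group B: "psxkp", since no 't'. Group B: "kdvmkx", since no 't'. Group B: "zgqnk", since no 't'. Group A: "dirtcxh", since has 't'.

Group B, Group B, Group B, Group A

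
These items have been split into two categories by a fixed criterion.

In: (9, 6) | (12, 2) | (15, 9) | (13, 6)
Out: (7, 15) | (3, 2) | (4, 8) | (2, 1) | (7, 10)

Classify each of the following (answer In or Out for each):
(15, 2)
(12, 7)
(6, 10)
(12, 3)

In, In, Out, In

The distinguishing property — first ≥ 8 — holds for all the 'In' cases and none of the 'Out' cases.
(15, 2): first 15 — meets the rule, so In. (12, 7): first 12 — meets the rule, so In. (6, 10): first 6 — does not fit, so Out. (12, 3): first 12 — meets the rule, so In.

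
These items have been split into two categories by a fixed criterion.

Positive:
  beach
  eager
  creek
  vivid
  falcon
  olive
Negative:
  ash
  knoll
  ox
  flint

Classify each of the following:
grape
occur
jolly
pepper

Positive, Positive, Negative, Positive

All 'Positive' examples share one property — has ≥ 2 vowels — and every 'Negative' example lacks it.
grape → 2 vowels → Positive.
occur → 2 vowels → Positive.
jolly → 1 vowel → Negative.
pepper → 2 vowels → Positive.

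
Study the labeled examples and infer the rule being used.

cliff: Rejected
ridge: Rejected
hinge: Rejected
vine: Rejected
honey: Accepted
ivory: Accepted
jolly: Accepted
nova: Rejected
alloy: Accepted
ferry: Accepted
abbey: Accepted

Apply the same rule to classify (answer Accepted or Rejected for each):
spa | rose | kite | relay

A rule that fits every label: contains 'y' — true of each 'Accepted' example, false of each 'Rejected' one.

Rejected, Rejected, Rejected, Accepted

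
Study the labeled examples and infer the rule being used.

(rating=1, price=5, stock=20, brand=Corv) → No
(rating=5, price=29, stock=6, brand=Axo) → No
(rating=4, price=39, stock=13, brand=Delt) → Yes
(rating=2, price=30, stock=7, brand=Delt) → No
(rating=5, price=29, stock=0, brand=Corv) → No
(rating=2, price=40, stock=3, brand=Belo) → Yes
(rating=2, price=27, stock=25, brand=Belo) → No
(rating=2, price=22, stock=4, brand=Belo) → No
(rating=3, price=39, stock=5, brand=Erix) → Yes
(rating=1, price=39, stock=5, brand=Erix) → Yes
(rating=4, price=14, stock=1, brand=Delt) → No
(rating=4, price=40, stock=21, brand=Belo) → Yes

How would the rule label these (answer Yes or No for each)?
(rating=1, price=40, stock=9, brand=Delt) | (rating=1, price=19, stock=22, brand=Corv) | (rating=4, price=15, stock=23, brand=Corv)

The common property of the 'Yes' items is: price ≥ 39. No 'No' item has it.
Yes: (rating=1, price=40, stock=9, brand=Delt), since price = 40.
No: (rating=1, price=19, stock=22, brand=Corv), since price = 19.
No: (rating=4, price=15, stock=23, brand=Corv), since price = 15.

Yes, No, No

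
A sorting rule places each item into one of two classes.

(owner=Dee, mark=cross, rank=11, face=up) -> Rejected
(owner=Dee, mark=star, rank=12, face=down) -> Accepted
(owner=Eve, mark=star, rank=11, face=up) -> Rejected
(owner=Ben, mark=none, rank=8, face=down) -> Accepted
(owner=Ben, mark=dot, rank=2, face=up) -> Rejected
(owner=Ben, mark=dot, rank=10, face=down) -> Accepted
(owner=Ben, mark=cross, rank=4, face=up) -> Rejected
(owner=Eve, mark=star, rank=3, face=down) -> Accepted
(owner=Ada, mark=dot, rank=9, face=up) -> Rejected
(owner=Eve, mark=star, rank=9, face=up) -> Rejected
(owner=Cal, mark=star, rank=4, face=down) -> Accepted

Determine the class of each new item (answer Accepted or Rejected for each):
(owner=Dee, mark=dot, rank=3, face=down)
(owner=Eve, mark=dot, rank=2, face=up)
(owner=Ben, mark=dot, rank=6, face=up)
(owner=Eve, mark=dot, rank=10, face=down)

Accepted, Rejected, Rejected, Accepted

Rule: face is down. This holds for each 'Accepted' example and fails for each 'Rejected' one.
(owner=Dee, mark=dot, rank=3, face=down) → face is down → Accepted. (owner=Eve, mark=dot, rank=2, face=up) → face is up → Rejected. (owner=Ben, mark=dot, rank=6, face=up) → face is up → Rejected. (owner=Eve, mark=dot, rank=10, face=down) → face is down → Accepted.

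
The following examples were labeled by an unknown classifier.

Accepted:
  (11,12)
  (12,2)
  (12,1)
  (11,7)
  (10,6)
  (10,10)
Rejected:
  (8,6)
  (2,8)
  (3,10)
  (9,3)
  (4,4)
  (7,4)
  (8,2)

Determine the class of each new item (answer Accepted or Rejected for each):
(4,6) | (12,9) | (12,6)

Rejected, Accepted, Accepted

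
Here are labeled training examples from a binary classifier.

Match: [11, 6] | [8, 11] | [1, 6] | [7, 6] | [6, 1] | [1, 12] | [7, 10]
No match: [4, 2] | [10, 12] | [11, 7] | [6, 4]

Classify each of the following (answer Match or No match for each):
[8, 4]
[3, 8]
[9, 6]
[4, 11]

The rule appears to be: sum is odd.

No match, Match, Match, Match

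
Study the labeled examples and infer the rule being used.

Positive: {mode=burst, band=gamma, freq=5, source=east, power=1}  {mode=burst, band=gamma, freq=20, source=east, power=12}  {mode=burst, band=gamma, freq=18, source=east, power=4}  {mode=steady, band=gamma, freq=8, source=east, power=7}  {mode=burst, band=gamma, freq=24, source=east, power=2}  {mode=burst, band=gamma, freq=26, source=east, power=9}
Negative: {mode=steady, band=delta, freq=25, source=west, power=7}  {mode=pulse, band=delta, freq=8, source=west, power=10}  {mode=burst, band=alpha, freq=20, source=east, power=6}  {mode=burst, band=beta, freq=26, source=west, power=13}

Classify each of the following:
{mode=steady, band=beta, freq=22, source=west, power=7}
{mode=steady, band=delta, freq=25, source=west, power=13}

A rule that fits every label: band is gamma — true of each 'Positive' example, false of each 'Negative' one.
Negative: {mode=steady, band=beta, freq=22, source=west, power=7}, since band is beta.
Negative: {mode=steady, band=delta, freq=25, source=west, power=13}, since band is delta.

Negative, Negative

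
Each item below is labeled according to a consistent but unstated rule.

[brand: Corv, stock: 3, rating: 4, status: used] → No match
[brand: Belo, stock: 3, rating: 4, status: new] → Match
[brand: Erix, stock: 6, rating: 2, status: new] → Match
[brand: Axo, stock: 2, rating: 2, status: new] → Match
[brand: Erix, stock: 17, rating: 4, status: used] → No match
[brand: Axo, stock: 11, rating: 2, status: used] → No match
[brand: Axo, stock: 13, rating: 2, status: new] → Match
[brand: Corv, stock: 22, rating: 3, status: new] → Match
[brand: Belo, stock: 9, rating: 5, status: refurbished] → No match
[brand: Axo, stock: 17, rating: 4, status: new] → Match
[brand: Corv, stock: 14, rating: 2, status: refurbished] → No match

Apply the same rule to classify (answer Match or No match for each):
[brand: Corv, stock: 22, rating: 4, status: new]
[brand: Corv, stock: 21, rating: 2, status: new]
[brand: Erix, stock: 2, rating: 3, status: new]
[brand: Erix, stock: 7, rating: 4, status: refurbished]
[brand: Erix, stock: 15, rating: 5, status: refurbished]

The distinguishing property — status is new — holds for all the 'Match' cases and none of the 'No match' cases.
[brand: Corv, stock: 22, rating: 4, status: new] → status is new → Match. [brand: Corv, stock: 21, rating: 2, status: new] → status is new → Match. [brand: Erix, stock: 2, rating: 3, status: new] → status is new → Match. [brand: Erix, stock: 7, rating: 4, status: refurbished] → status is refurbished → No match. [brand: Erix, stock: 15, rating: 5, status: refurbished] → status is refurbished → No match.

Match, Match, Match, No match, No match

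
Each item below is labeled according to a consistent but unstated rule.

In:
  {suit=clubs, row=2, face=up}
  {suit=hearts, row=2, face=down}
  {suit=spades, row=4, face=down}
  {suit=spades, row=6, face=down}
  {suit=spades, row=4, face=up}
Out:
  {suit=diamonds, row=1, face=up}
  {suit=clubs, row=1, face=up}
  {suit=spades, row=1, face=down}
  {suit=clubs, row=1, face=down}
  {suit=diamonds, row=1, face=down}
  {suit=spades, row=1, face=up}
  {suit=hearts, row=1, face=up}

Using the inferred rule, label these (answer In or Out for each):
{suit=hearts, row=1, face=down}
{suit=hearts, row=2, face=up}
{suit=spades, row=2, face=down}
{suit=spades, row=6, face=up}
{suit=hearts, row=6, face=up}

The common property of the 'In' items is: row ≥ 2. No 'Out' item has it.
Out: {suit=hearts, row=1, face=down}, since row = 1. In: {suit=hearts, row=2, face=up}, since row = 2. In: {suit=spades, row=2, face=down}, since row = 2. In: {suit=spades, row=6, face=up}, since row = 6. In: {suit=hearts, row=6, face=up}, since row = 6.

Out, In, In, In, In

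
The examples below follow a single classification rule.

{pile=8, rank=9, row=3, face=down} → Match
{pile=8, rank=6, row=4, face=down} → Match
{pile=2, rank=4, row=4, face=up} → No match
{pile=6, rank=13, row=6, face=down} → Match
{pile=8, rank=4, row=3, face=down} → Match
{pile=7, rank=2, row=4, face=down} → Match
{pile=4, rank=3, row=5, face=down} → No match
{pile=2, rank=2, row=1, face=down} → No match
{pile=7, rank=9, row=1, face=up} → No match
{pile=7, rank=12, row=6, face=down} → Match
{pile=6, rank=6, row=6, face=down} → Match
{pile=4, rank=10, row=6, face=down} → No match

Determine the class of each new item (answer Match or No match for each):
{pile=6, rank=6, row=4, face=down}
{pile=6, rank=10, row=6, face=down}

The simplest hypothesis consistent with all the labels is: face is down AND pile ≥ 6.
{pile=6, rank=6, row=4, face=down} → face is down, pile = 6 → Match.
{pile=6, rank=10, row=6, face=down} → face is down, pile = 6 → Match.

Match, Match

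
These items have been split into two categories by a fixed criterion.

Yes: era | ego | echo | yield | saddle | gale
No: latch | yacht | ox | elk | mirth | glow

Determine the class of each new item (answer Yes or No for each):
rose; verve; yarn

Yes, Yes, No

Rule: has ≥ 2 vowels. This holds for each 'Yes' example and fails for each 'No' one.
rose: 2 vowels — meets the rule, so Yes.
verve: 2 vowels — meets the rule, so Yes.
yarn: 1 vowel — fails the rule, so No.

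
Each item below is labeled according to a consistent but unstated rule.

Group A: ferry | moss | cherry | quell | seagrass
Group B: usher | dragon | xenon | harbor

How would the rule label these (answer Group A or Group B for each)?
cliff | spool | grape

Group A, Group A, Group B

The distinguishing property — has a double letter — holds for all the 'Group A' cases and none of the 'Group B' cases.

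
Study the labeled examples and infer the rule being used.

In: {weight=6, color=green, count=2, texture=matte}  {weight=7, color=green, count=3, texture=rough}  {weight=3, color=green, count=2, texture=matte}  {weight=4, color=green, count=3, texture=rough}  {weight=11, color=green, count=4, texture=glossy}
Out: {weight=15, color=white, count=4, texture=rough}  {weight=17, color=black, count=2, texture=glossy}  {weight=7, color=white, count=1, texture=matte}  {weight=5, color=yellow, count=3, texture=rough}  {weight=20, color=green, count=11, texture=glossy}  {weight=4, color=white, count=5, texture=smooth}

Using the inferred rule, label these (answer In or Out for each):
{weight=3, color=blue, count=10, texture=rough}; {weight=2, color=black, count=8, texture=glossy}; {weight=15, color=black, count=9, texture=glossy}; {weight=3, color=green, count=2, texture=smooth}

Every 'In' example satisfies: color is green AND count ≤ 4. None of the 'Out' examples do.
Out: {weight=3, color=blue, count=10, texture=rough}, since color is blue, count = 10. Out: {weight=2, color=black, count=8, texture=glossy}, since color is black, count = 8. Out: {weight=15, color=black, count=9, texture=glossy}, since color is black, count = 9. In: {weight=3, color=green, count=2, texture=smooth}, since color is green, count = 2.

Out, Out, Out, In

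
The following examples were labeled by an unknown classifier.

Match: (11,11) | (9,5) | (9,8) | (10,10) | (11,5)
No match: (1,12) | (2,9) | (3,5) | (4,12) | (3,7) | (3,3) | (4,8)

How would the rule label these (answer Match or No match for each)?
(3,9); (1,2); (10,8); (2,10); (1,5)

All 'Match' examples share one property — first ≥ 5 — and every 'No match' example lacks it.

No match, No match, Match, No match, No match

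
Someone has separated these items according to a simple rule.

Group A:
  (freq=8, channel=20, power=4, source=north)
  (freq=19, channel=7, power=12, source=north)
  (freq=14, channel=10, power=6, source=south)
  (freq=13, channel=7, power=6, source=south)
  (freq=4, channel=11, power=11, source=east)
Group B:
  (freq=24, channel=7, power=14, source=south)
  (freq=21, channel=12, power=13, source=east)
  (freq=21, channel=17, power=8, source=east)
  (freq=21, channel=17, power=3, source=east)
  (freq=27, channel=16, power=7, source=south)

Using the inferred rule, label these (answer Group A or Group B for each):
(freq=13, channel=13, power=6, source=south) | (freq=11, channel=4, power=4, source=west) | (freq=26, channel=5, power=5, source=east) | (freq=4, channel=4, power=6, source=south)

Group A, Group A, Group B, Group A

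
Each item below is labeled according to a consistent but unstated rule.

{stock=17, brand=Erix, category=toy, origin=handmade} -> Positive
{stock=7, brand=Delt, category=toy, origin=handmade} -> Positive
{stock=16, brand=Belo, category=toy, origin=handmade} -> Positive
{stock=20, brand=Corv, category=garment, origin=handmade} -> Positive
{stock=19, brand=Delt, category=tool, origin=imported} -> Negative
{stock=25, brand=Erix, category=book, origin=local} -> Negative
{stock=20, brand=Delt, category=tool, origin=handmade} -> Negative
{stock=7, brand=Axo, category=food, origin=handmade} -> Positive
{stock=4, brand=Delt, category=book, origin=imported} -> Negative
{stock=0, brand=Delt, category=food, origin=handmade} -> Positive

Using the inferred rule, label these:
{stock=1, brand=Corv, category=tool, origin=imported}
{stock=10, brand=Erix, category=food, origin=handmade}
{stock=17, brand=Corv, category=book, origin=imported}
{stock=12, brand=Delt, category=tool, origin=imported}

The simplest hypothesis consistent with all the labels is: origin is handmade AND category is not tool.
Negative: {stock=1, brand=Corv, category=tool, origin=imported}, since origin is imported, category is tool.
Positive: {stock=10, brand=Erix, category=food, origin=handmade}, since origin is handmade, category is food.
Negative: {stock=17, brand=Corv, category=book, origin=imported}, since origin is imported, category is book.
Negative: {stock=12, brand=Delt, category=tool, origin=imported}, since origin is imported, category is tool.

Negative, Positive, Negative, Negative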